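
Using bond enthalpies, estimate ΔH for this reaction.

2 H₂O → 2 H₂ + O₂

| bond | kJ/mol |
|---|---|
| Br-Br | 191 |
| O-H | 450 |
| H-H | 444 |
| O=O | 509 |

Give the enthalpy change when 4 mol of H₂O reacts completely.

ΔH = +806 kJ

Bonds broken (reactants):
  O-H: 4 × 450 = 1800
  Σ(broken) = 1800 kJ
Bonds formed (products):
  H-H: 2 × 444 = 888
  O=O: 1 × 509 = 509
  Σ(formed) = 1397 kJ
ΔH = Σ(broken) − Σ(formed) = 1800 − 1397 = +403 kJ
For 2× the reaction as written: 2 × (+403) = +806 kJ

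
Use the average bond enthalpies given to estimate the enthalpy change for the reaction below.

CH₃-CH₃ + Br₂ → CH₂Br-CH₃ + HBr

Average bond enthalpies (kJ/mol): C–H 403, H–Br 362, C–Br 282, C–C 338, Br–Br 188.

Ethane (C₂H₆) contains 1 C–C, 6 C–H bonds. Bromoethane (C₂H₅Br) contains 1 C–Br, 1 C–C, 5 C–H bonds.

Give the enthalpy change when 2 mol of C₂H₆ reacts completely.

ΔH = −106 kJ

Bonds broken (reactants):
  Br–Br: 1 × 188 = 188
  C–C: 1 × 338 = 338
  C–H: 6 × 403 = 2418
  Σ(broken) = 2944 kJ
Bonds formed (products):
  C–Br: 1 × 282 = 282
  C–C: 1 × 338 = 338
  C–H: 5 × 403 = 2015
  H–Br: 1 × 362 = 362
  Σ(formed) = 2997 kJ
ΔH = Σ(broken) − Σ(formed) = 2944 − 2997 = −53 kJ
For 2× the reaction as written: 2 × (−53) = −106 kJ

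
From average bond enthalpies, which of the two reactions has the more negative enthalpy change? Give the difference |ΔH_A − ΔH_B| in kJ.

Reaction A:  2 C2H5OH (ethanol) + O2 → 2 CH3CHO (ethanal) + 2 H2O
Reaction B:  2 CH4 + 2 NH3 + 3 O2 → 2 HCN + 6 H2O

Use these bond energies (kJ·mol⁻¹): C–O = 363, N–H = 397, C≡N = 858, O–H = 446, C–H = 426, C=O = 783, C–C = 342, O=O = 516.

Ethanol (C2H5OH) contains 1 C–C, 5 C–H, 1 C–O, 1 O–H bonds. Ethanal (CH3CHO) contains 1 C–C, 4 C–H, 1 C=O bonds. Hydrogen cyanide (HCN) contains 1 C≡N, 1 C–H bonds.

Reaction B, by 218 kJ

Reaction A:
  Bonds broken (reactants):
    C–C: 2 × 342 = 684
    C–H: 10 × 426 = 4260
    C–O: 2 × 363 = 726
    O–H: 2 × 446 = 892
    O=O: 1 × 516 = 516
    Σ(broken) = 7078 kJ
  Bonds formed (products):
    C–C: 2 × 342 = 684
    C–H: 8 × 426 = 3408
    C=O: 2 × 783 = 1566
    O–H: 4 × 446 = 1784
    Σ(formed) = 7442 kJ
  ΔH_A = 7078 − 7442 = −364 kJ
Reaction B:
  Bonds broken (reactants):
    C–H: 8 × 426 = 3408
    N–H: 6 × 397 = 2382
    O=O: 3 × 516 = 1548
    Σ(broken) = 7338 kJ
  Bonds formed (products):
    C≡N: 2 × 858 = 1716
    C–H: 2 × 426 = 852
    O–H: 12 × 446 = 5352
    Σ(formed) = 7920 kJ
  ΔH_B = 7338 − 7920 = −582 kJ
ΔH_A − ΔH_B = +218 kJ, so reaction B has the more negative ΔH; |ΔH_A − ΔH_B| = 218 kJ.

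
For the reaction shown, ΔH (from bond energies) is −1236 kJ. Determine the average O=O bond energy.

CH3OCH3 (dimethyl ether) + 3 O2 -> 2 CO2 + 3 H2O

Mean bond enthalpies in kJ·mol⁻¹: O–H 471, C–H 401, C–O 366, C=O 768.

Let D be the O=O bond energy.
Σ(broken) = 6×401 + 2×366 + 3×D = 3138 + 3D
Σ(formed) = 4×768 + 6×471 = 5898
ΔH = Σ(broken) − Σ(formed) = (3138 + 3D) − (5898) = −2760 + 3D
Setting this equal to −1236 kJ gives 3D = 1524, so D = 508 kJ/mol.

D(O=O) ≈ 508 kJ/mol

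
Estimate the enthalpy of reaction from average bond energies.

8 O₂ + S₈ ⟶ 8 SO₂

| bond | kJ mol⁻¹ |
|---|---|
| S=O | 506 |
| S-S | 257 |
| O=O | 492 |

ΔH ≈ −2104 kJ

Bonds broken (reactants):
  O=O: 8 × 492 = 3936
  S-S: 8 × 257 = 2056
  Σ(broken) = 5992 kJ
Bonds formed (products):
  S=O: 16 × 506 = 8096
  Σ(formed) = 8096 kJ
ΔH = Σ(broken) − Σ(formed) = 5992 − 8096 = −2104 kJ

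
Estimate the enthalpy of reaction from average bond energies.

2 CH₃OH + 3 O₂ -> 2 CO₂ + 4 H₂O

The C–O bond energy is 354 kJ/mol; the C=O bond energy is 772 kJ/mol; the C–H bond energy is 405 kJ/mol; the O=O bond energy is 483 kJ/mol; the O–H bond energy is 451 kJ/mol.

ΔH ≈ −1207 kJ

Bonds broken (reactants):
  C–H: 6 × 405 = 2430
  C–O: 2 × 354 = 708
  O–H: 2 × 451 = 902
  O=O: 3 × 483 = 1449
  Σ(broken) = 5489 kJ
Bonds formed (products):
  C=O: 4 × 772 = 3088
  O–H: 8 × 451 = 3608
  Σ(formed) = 6696 kJ
ΔH = Σ(broken) − Σ(formed) = 5489 − 6696 = −1207 kJ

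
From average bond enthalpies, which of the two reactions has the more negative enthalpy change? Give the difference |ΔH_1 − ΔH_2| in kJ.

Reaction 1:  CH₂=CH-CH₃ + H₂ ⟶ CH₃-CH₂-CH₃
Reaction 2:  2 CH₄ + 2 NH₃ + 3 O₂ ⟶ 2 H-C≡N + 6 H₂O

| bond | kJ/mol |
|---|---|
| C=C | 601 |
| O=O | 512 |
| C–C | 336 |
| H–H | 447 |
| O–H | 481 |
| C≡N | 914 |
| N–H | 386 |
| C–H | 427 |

Reaction 2, by 1044 kJ

Reaction 1:
  Bonds broken (reactants):
    C–C: 1 × 336 = 336
    C–H: 6 × 427 = 2562
    C=C: 1 × 601 = 601
    H–H: 1 × 447 = 447
    Σ(broken) = 3946 kJ
  Bonds formed (products):
    C–C: 2 × 336 = 672
    C–H: 8 × 427 = 3416
    Σ(formed) = 4088 kJ
  ΔH_1 = 3946 − 4088 = −142 kJ
Reaction 2:
  Bonds broken (reactants):
    C–H: 8 × 427 = 3416
    N–H: 6 × 386 = 2316
    O=O: 3 × 512 = 1536
    Σ(broken) = 7268 kJ
  Bonds formed (products):
    C≡N: 2 × 914 = 1828
    C–H: 2 × 427 = 854
    O–H: 12 × 481 = 5772
    Σ(formed) = 8454 kJ
  ΔH_2 = 7268 − 8454 = −1186 kJ
ΔH_1 − ΔH_2 = +1044 kJ, so reaction 2 has the more negative ΔH; |ΔH_1 − ΔH_2| = 1044 kJ.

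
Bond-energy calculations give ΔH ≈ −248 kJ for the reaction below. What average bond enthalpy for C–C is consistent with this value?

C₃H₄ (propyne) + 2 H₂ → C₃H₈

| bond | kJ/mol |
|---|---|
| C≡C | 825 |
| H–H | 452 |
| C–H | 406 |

D(C–C) ≈ 353 kJ/mol

Let D be the C–C bond energy.
Σ(broken) = 1×825 + 1×D + 4×406 + 2×452 = 3353 + D
Σ(formed) = 2×D + 8×406 = 3248 + 2D
ΔH = Σ(broken) − Σ(formed) = (3353 + D) − (3248 + 2D) = +105 − D
Setting this equal to −248 kJ gives D = 353 kJ/mol.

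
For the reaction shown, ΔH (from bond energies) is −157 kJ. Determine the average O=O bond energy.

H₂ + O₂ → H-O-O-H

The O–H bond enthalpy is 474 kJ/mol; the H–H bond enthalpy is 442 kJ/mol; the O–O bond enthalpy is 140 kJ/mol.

Let D be the O=O bond energy.
Σ(broken) = 1×442 + 1×D = 442 + D
Σ(formed) = 2×474 + 1×140 = 1088
ΔH = Σ(broken) − Σ(formed) = (442 + D) − (1088) = −646 + D
Setting this equal to −157 kJ gives D = 489 kJ/mol.

D(O=O) ≈ 489 kJ/mol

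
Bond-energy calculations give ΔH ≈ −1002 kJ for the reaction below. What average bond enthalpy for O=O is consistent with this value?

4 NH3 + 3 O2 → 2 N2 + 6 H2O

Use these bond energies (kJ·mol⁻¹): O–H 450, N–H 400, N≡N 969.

D(O=O) ≈ 512 kJ/mol

Let D be the O=O bond energy.
Σ(broken) = 12×400 + 3×D = 4800 + 3D
Σ(formed) = 2×969 + 12×450 = 7338
ΔH = Σ(broken) − Σ(formed) = (4800 + 3D) − (7338) = −2538 + 3D
Setting this equal to −1002 kJ gives 3D = 1536, so D = 512 kJ/mol.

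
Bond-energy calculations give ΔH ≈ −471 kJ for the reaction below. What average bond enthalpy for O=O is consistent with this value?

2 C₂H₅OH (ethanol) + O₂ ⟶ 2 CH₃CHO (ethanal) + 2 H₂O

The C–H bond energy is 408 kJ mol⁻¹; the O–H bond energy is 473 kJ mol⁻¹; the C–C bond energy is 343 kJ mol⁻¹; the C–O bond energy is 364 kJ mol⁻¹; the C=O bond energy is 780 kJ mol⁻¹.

D(O=O) ≈ 491 kJ/mol

Let D be the O=O bond energy.
Σ(broken) = 2×343 + 10×408 + 2×364 + 2×473 + 1×D = 6440 + D
Σ(formed) = 2×343 + 8×408 + 2×780 + 4×473 = 7402
ΔH = Σ(broken) − Σ(formed) = (6440 + D) − (7402) = −962 + D
Setting this equal to −471 kJ gives D = 491 kJ/mol.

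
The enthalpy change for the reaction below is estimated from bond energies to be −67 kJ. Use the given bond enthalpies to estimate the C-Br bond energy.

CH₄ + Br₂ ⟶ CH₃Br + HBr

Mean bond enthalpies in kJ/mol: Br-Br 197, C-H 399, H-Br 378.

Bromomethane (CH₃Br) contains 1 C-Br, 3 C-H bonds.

Let D be the C-Br bond energy.
Σ(broken) = 1×197 + 4×399 = 1793
Σ(formed) = 1×D + 3×399 + 1×378 = 1575 + D
ΔH = Σ(broken) − Σ(formed) = (1793) − (1575 + D) = +218 − D
Setting this equal to −67 kJ gives D = 285 kJ/mol.

D(C-Br) ≈ 285 kJ/mol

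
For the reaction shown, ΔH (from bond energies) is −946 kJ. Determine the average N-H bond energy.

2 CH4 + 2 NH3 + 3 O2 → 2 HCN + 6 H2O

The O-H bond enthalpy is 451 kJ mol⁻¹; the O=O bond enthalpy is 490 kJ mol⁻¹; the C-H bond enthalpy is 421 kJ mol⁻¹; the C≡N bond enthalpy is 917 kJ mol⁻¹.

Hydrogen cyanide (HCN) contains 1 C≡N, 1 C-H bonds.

D(N-H) ≈ 384 kJ/mol

Let D be the N-H bond energy.
Σ(broken) = 8×421 + 6×D + 3×490 = 4838 + 6D
Σ(formed) = 2×917 + 2×421 + 12×451 = 8088
ΔH = Σ(broken) − Σ(formed) = (4838 + 6D) − (8088) = −3250 + 6D
Setting this equal to −946 kJ gives 6D = 2304, so D = 384 kJ/mol.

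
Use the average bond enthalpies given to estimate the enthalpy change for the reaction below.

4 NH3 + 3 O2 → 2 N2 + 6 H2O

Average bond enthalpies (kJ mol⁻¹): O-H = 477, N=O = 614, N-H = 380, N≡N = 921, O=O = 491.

Bonds broken (reactants):
  N-H: 12 × 380 = 4560
  O=O: 3 × 491 = 1473
  Σ(broken) = 6033 kJ
Bonds formed (products):
  N≡N: 2 × 921 = 1842
  O-H: 12 × 477 = 5724
  Σ(formed) = 7566 kJ
ΔH = Σ(broken) − Σ(formed) = 6033 − 7566 = −1533 kJ

ΔH ≈ −1533 kJ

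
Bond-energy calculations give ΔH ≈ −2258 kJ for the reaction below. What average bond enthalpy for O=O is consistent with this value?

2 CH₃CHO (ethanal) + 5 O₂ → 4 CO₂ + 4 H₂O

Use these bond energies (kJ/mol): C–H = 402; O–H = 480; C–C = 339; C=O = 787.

Let D be the O=O bond energy.
Σ(broken) = 2×339 + 8×402 + 2×787 + 5×D = 5468 + 5D
Σ(formed) = 8×787 + 8×480 = 10136
ΔH = Σ(broken) − Σ(formed) = (5468 + 5D) − (10136) = −4668 + 5D
Setting this equal to −2258 kJ gives 5D = 2410, so D = 482 kJ/mol.

D(O=O) ≈ 482 kJ/mol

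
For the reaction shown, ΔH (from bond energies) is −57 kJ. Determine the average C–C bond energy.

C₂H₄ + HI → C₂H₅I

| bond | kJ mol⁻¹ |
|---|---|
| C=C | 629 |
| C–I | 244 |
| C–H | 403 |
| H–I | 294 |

D(C–C) ≈ 333 kJ/mol

Let D be the C–C bond energy.
Σ(broken) = 4×403 + 1×629 + 1×294 = 2535
Σ(formed) = 1×D + 5×403 + 1×244 = 2259 + D
ΔH = Σ(broken) − Σ(formed) = (2535) − (2259 + D) = +276 − D
Setting this equal to −57 kJ gives D = 333 kJ/mol.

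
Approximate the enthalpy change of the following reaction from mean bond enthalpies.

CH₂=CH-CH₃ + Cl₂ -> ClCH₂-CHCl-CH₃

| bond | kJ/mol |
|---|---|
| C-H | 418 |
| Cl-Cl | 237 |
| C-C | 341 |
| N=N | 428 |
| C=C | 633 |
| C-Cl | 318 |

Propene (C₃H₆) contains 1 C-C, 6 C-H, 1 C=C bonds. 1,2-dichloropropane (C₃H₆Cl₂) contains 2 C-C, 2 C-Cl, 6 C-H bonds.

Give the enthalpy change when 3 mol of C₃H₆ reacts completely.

ΔH = −321 kJ

Bonds broken (reactants):
  C-C: 1 × 341 = 341
  C-H: 6 × 418 = 2508
  C=C: 1 × 633 = 633
  Cl-Cl: 1 × 237 = 237
  Σ(broken) = 3719 kJ
Bonds formed (products):
  C-C: 2 × 341 = 682
  C-Cl: 2 × 318 = 636
  C-H: 6 × 418 = 2508
  Σ(formed) = 3826 kJ
ΔH = Σ(broken) − Σ(formed) = 3719 − 3826 = −107 kJ
For 3× the reaction as written: 3 × (−107) = −321 kJ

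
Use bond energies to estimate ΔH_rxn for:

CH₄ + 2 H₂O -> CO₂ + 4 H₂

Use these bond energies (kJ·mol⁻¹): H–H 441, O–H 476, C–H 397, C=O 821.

Bonds broken (reactants):
  C–H: 4 × 397 = 1588
  O–H: 4 × 476 = 1904
  Σ(broken) = 3492 kJ
Bonds formed (products):
  C=O: 2 × 821 = 1642
  H–H: 4 × 441 = 1764
  Σ(formed) = 3406 kJ
ΔH = Σ(broken) − Σ(formed) = 3492 − 3406 = +86 kJ

ΔH ≈ +86 kJ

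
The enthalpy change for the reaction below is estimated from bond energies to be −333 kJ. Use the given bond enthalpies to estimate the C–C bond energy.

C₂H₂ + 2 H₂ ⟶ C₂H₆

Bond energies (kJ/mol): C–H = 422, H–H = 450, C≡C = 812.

Let D be the C–C bond energy.
Σ(broken) = 1×812 + 2×422 + 2×450 = 2556
Σ(formed) = 1×D + 6×422 = 2532 + D
ΔH = Σ(broken) − Σ(formed) = (2556) − (2532 + D) = +24 − D
Setting this equal to −333 kJ gives D = 357 kJ/mol.

D(C–C) ≈ 357 kJ/mol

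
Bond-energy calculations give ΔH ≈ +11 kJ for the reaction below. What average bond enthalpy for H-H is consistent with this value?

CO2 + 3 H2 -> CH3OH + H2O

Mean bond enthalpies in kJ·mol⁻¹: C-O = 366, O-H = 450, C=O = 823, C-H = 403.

Let D be the H-H bond energy.
Σ(broken) = 2×823 + 3×D = 1646 + 3D
Σ(formed) = 3×403 + 1×366 + 3×450 = 2925
ΔH = Σ(broken) − Σ(formed) = (1646 + 3D) − (2925) = −1279 + 3D
Setting this equal to +11 kJ gives 3D = 1290, so D = 430 kJ/mol.

D(H-H) ≈ 430 kJ/mol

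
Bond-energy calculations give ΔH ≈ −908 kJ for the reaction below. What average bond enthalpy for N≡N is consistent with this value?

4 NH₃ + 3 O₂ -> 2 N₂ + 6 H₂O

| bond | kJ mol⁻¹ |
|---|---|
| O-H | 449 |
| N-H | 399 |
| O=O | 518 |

Let D be the N≡N bond energy.
Σ(broken) = 12×399 + 3×518 = 6342
Σ(formed) = 2×D + 12×449 = 5388 + 2D
ΔH = Σ(broken) − Σ(formed) = (6342) − (5388 + 2D) = +954 − 2D
Setting this equal to −908 kJ gives 2D = 1862, so D = 931 kJ/mol.

D(N≡N) ≈ 931 kJ/mol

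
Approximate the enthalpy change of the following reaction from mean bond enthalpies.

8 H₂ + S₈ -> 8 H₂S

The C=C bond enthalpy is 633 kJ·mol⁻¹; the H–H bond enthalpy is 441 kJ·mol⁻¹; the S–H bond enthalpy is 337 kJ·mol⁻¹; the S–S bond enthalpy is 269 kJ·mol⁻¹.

Bonds broken (reactants):
  H–H: 8 × 441 = 3528
  S–S: 8 × 269 = 2152
  Σ(broken) = 5680 kJ
Bonds formed (products):
  S–H: 16 × 337 = 5392
  Σ(formed) = 5392 kJ
ΔH = Σ(broken) − Σ(formed) = 5680 − 5392 = +288 kJ

ΔH ≈ +288 kJ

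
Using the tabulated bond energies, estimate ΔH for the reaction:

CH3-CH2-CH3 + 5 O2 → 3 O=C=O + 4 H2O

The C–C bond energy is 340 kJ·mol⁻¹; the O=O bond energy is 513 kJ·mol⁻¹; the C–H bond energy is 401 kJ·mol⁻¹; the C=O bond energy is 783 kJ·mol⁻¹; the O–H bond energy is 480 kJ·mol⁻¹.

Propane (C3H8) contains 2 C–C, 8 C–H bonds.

Bonds broken (reactants):
  C–C: 2 × 340 = 680
  C–H: 8 × 401 = 3208
  O=O: 5 × 513 = 2565
  Σ(broken) = 6453 kJ
Bonds formed (products):
  C=O: 6 × 783 = 4698
  O–H: 8 × 480 = 3840
  Σ(formed) = 8538 kJ
ΔH = Σ(broken) − Σ(formed) = 6453 − 8538 = −2085 kJ

ΔH ≈ −2085 kJ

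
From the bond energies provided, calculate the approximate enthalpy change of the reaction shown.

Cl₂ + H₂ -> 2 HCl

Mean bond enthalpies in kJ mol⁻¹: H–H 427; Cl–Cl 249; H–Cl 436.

Bonds broken (reactants):
  Cl–Cl: 1 × 249 = 249
  H–H: 1 × 427 = 427
  Σ(broken) = 676 kJ
Bonds formed (products):
  H–Cl: 2 × 436 = 872
  Σ(formed) = 872 kJ
ΔH = Σ(broken) − Σ(formed) = 676 − 872 = −196 kJ

ΔH ≈ −196 kJ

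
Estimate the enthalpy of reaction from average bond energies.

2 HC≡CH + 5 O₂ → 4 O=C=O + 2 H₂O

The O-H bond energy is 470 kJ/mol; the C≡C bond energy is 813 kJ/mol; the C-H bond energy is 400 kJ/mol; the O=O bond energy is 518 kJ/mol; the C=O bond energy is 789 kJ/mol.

Bonds broken (reactants):
  C≡C: 2 × 813 = 1626
  C-H: 4 × 400 = 1600
  O=O: 5 × 518 = 2590
  Σ(broken) = 5816 kJ
Bonds formed (products):
  C=O: 8 × 789 = 6312
  O-H: 4 × 470 = 1880
  Σ(formed) = 8192 kJ
ΔH = Σ(broken) − Σ(formed) = 5816 − 8192 = −2376 kJ

ΔH ≈ −2376 kJ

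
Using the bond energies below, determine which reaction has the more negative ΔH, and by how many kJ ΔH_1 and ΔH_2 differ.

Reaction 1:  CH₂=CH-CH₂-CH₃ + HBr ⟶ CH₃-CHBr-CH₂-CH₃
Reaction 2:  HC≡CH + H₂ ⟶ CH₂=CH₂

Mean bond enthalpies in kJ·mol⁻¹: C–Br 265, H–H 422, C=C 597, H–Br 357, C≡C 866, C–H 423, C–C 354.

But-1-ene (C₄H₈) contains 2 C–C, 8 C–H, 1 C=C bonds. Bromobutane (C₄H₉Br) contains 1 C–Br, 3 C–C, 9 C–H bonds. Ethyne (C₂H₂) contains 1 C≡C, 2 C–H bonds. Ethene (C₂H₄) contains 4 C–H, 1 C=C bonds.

Reaction 1:
  Bonds broken (reactants):
    C–C: 2 × 354 = 708
    C–H: 8 × 423 = 3384
    C=C: 1 × 597 = 597
    H–Br: 1 × 357 = 357
    Σ(broken) = 5046 kJ
  Bonds formed (products):
    C–Br: 1 × 265 = 265
    C–C: 3 × 354 = 1062
    C–H: 9 × 423 = 3807
    Σ(formed) = 5134 kJ
  ΔH_1 = 5046 − 5134 = −88 kJ
Reaction 2:
  Bonds broken (reactants):
    C≡C: 1 × 866 = 866
    C–H: 2 × 423 = 846
    H–H: 1 × 422 = 422
    Σ(broken) = 2134 kJ
  Bonds formed (products):
    C–H: 4 × 423 = 1692
    C=C: 1 × 597 = 597
    Σ(formed) = 2289 kJ
  ΔH_2 = 2134 − 2289 = −155 kJ
ΔH_1 − ΔH_2 = +67 kJ, so reaction 2 has the more negative ΔH; |ΔH_1 − ΔH_2| = 67 kJ.

Reaction 2, by 67 kJ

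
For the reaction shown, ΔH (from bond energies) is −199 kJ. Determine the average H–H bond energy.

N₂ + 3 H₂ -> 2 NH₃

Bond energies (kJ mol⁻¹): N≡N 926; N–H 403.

Let D be the H–H bond energy.
Σ(broken) = 3×D + 1×926 = 926 + 3D
Σ(formed) = 6×403 = 2418
ΔH = Σ(broken) − Σ(formed) = (926 + 3D) − (2418) = −1492 + 3D
Setting this equal to −199 kJ gives 3D = 1293, so D = 431 kJ/mol.

D(H–H) ≈ 431 kJ/mol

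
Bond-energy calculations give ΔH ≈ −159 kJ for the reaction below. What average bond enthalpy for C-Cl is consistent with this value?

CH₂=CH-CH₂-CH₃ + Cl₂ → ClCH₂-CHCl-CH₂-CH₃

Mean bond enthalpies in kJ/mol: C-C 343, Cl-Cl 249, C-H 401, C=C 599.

D(C-Cl) ≈ 332 kJ/mol

Let D be the C-Cl bond energy.
Σ(broken) = 2×343 + 8×401 + 1×599 + 1×249 = 4742
Σ(formed) = 3×343 + 2×D + 8×401 = 4237 + 2D
ΔH = Σ(broken) − Σ(formed) = (4742) − (4237 + 2D) = +505 − 2D
Setting this equal to −159 kJ gives 2D = 664, so D = 332 kJ/mol.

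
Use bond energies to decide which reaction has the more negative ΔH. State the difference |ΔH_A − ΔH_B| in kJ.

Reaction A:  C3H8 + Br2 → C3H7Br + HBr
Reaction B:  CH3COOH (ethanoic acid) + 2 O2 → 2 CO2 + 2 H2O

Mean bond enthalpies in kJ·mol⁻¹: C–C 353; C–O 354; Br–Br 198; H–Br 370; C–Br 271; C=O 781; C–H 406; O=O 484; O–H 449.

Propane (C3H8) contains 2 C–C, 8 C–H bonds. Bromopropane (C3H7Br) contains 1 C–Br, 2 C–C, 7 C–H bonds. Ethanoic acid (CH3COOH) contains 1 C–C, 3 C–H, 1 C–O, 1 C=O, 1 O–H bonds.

Reaction B, by 760 kJ

Reaction A:
  Bonds broken (reactants):
    Br–Br: 1 × 198 = 198
    C–C: 2 × 353 = 706
    C–H: 8 × 406 = 3248
    Σ(broken) = 4152 kJ
  Bonds formed (products):
    C–Br: 1 × 271 = 271
    C–C: 2 × 353 = 706
    C–H: 7 × 406 = 2842
    H–Br: 1 × 370 = 370
    Σ(formed) = 4189 kJ
  ΔH_A = 4152 − 4189 = −37 kJ
Reaction B:
  Bonds broken (reactants):
    C–C: 1 × 353 = 353
    C–H: 3 × 406 = 1218
    C–O: 1 × 354 = 354
    C=O: 1 × 781 = 781
    O–H: 1 × 449 = 449
    O=O: 2 × 484 = 968
    Σ(broken) = 4123 kJ
  Bonds formed (products):
    C=O: 4 × 781 = 3124
    O–H: 4 × 449 = 1796
    Σ(formed) = 4920 kJ
  ΔH_B = 4123 − 4920 = −797 kJ
ΔH_A − ΔH_B = +760 kJ, so reaction B has the more negative ΔH; |ΔH_A − ΔH_B| = 760 kJ.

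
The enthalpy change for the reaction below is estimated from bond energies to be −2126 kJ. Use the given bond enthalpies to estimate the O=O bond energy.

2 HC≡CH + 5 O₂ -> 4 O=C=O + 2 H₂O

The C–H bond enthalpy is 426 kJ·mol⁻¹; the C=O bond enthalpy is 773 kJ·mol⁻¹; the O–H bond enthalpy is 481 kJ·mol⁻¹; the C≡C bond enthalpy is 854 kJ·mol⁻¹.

Let D be the O=O bond energy.
Σ(broken) = 2×854 + 4×426 + 5×D = 3412 + 5D
Σ(formed) = 8×773 + 4×481 = 8108
ΔH = Σ(broken) − Σ(formed) = (3412 + 5D) − (8108) = −4696 + 5D
Setting this equal to −2126 kJ gives 5D = 2570, so D = 514 kJ/mol.

D(O=O) ≈ 514 kJ/mol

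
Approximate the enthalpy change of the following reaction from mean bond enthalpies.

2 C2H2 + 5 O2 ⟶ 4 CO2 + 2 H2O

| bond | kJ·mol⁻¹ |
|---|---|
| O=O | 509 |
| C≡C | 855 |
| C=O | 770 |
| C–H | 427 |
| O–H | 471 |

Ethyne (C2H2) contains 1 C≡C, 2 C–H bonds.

ΔH ≈ −2081 kJ

Bonds broken (reactants):
  C≡C: 2 × 855 = 1710
  C–H: 4 × 427 = 1708
  O=O: 5 × 509 = 2545
  Σ(broken) = 5963 kJ
Bonds formed (products):
  C=O: 8 × 770 = 6160
  O–H: 4 × 471 = 1884
  Σ(formed) = 8044 kJ
ΔH = Σ(broken) − Σ(formed) = 5963 − 8044 = −2081 kJ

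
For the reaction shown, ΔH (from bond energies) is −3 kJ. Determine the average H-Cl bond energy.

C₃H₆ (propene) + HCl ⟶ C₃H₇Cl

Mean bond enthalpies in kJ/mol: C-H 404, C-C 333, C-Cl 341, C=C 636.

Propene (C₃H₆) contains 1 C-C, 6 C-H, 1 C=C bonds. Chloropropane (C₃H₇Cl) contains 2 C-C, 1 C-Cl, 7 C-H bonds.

Let D be the H-Cl bond energy.
Σ(broken) = 1×333 + 6×404 + 1×636 + 1×D = 3393 + D
Σ(formed) = 2×333 + 1×341 + 7×404 = 3835
ΔH = Σ(broken) − Σ(formed) = (3393 + D) − (3835) = −442 + D
Setting this equal to −3 kJ gives D = 439 kJ/mol.

D(H-Cl) ≈ 439 kJ/mol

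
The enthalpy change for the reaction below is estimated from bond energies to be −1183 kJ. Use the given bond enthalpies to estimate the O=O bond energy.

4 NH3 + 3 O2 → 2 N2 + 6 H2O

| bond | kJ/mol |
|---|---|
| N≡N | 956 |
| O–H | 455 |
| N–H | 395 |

Let D be the O=O bond energy.
Σ(broken) = 12×395 + 3×D = 4740 + 3D
Σ(formed) = 2×956 + 12×455 = 7372
ΔH = Σ(broken) − Σ(formed) = (4740 + 3D) − (7372) = −2632 + 3D
Setting this equal to −1183 kJ gives 3D = 1449, so D = 483 kJ/mol.

D(O=O) ≈ 483 kJ/mol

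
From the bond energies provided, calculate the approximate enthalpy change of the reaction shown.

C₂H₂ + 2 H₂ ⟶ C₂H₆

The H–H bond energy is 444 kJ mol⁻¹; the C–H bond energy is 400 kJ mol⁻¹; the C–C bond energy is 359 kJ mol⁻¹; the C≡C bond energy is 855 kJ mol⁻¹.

ΔH ≈ −216 kJ

Bonds broken (reactants):
  C≡C: 1 × 855 = 855
  C–H: 2 × 400 = 800
  H–H: 2 × 444 = 888
  Σ(broken) = 2543 kJ
Bonds formed (products):
  C–C: 1 × 359 = 359
  C–H: 6 × 400 = 2400
  Σ(formed) = 2759 kJ
ΔH = Σ(broken) − Σ(formed) = 2543 − 2759 = −216 kJ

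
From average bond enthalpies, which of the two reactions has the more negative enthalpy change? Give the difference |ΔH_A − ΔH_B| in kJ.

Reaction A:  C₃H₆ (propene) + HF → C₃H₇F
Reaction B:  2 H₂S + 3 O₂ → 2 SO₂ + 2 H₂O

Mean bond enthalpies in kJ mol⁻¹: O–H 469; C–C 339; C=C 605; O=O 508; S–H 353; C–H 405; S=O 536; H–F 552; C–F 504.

Reaction A:
  Bonds broken (reactants):
    C–C: 1 × 339 = 339
    C–H: 6 × 405 = 2430
    C=C: 1 × 605 = 605
    H–F: 1 × 552 = 552
    Σ(broken) = 3926 kJ
  Bonds formed (products):
    C–C: 2 × 339 = 678
    C–F: 1 × 504 = 504
    C–H: 7 × 405 = 2835
    Σ(formed) = 4017 kJ
  ΔH_A = 3926 − 4017 = −91 kJ
Reaction B:
  Bonds broken (reactants):
    O=O: 3 × 508 = 1524
    S–H: 4 × 353 = 1412
    Σ(broken) = 2936 kJ
  Bonds formed (products):
    O–H: 4 × 469 = 1876
    S=O: 4 × 536 = 2144
    Σ(formed) = 4020 kJ
  ΔH_B = 2936 − 4020 = −1084 kJ
ΔH_A − ΔH_B = +993 kJ, so reaction B has the more negative ΔH; |ΔH_A − ΔH_B| = 993 kJ.

Reaction B, by 993 kJ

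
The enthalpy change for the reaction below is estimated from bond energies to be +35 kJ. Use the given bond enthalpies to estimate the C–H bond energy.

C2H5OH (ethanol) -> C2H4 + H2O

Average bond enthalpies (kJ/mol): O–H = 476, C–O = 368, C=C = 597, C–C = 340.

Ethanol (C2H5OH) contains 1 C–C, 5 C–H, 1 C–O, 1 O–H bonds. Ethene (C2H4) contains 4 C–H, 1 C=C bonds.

D(C–H) ≈ 400 kJ/mol

Let D be the C–H bond energy.
Σ(broken) = 1×340 + 5×D + 1×368 + 1×476 = 1184 + 5D
Σ(formed) = 4×D + 1×597 + 2×476 = 1549 + 4D
ΔH = Σ(broken) − Σ(formed) = (1184 + 5D) − (1549 + 4D) = −365 + D
Setting this equal to +35 kJ gives D = 400 kJ/mol.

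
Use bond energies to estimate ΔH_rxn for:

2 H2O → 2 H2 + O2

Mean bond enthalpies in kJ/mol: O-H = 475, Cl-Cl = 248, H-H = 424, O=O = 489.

ΔH ≈ +563 kJ

Bonds broken (reactants):
  O-H: 4 × 475 = 1900
  Σ(broken) = 1900 kJ
Bonds formed (products):
  H-H: 2 × 424 = 848
  O=O: 1 × 489 = 489
  Σ(formed) = 1337 kJ
ΔH = Σ(broken) − Σ(formed) = 1900 − 1337 = +563 kJ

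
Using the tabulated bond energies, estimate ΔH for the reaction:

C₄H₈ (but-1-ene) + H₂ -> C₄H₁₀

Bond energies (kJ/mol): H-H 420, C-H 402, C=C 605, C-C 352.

ΔH ≈ −131 kJ

Bonds broken (reactants):
  C-C: 2 × 352 = 704
  C-H: 8 × 402 = 3216
  C=C: 1 × 605 = 605
  H-H: 1 × 420 = 420
  Σ(broken) = 4945 kJ
Bonds formed (products):
  C-C: 3 × 352 = 1056
  C-H: 10 × 402 = 4020
  Σ(formed) = 5076 kJ
ΔH = Σ(broken) − Σ(formed) = 4945 − 5076 = −131 kJ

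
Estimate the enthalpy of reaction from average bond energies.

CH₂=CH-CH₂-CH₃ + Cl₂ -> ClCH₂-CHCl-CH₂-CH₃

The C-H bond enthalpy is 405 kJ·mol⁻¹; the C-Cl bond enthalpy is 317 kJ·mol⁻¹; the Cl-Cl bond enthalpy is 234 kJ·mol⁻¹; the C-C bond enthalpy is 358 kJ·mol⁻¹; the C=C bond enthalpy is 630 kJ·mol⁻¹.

ΔH ≈ −128 kJ

Bonds broken (reactants):
  C-C: 2 × 358 = 716
  C-H: 8 × 405 = 3240
  C=C: 1 × 630 = 630
  Cl-Cl: 1 × 234 = 234
  Σ(broken) = 4820 kJ
Bonds formed (products):
  C-C: 3 × 358 = 1074
  C-Cl: 2 × 317 = 634
  C-H: 8 × 405 = 3240
  Σ(formed) = 4948 kJ
ΔH = Σ(broken) − Σ(formed) = 4820 − 4948 = −128 kJ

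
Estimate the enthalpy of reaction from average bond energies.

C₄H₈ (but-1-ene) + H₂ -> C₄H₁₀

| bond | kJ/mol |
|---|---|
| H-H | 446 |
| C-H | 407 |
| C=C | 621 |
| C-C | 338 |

ΔH ≈ −85 kJ

Bonds broken (reactants):
  C-C: 2 × 338 = 676
  C-H: 8 × 407 = 3256
  C=C: 1 × 621 = 621
  H-H: 1 × 446 = 446
  Σ(broken) = 4999 kJ
Bonds formed (products):
  C-C: 3 × 338 = 1014
  C-H: 10 × 407 = 4070
  Σ(formed) = 5084 kJ
ΔH = Σ(broken) − Σ(formed) = 4999 − 5084 = −85 kJ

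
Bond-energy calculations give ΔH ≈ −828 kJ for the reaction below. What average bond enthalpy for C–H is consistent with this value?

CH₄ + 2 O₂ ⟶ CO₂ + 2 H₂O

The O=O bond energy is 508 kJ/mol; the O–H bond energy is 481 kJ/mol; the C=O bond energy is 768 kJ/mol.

D(C–H) ≈ 404 kJ/mol

Let D be the C–H bond energy.
Σ(broken) = 4×D + 2×508 = 1016 + 4D
Σ(formed) = 2×768 + 4×481 = 3460
ΔH = Σ(broken) − Σ(formed) = (1016 + 4D) − (3460) = −2444 + 4D
Setting this equal to −828 kJ gives 4D = 1616, so D = 404 kJ/mol.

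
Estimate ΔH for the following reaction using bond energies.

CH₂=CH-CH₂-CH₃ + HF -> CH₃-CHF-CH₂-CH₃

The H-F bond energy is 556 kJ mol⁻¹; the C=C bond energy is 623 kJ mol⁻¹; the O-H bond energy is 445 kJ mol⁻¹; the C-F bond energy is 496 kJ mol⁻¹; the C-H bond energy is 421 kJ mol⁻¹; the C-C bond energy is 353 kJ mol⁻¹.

ΔH ≈ −91 kJ

Bonds broken (reactants):
  C-C: 2 × 353 = 706
  C-H: 8 × 421 = 3368
  C=C: 1 × 623 = 623
  H-F: 1 × 556 = 556
  Σ(broken) = 5253 kJ
Bonds formed (products):
  C-C: 3 × 353 = 1059
  C-F: 1 × 496 = 496
  C-H: 9 × 421 = 3789
  Σ(formed) = 5344 kJ
ΔH = Σ(broken) − Σ(formed) = 5253 − 5344 = −91 kJ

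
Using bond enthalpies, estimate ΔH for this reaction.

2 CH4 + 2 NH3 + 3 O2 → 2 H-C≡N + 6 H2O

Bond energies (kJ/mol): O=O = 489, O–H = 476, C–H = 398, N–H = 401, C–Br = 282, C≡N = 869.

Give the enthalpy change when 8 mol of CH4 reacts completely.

ΔH = −4756 kJ

Bonds broken (reactants):
  C–H: 8 × 398 = 3184
  N–H: 6 × 401 = 2406
  O=O: 3 × 489 = 1467
  Σ(broken) = 7057 kJ
Bonds formed (products):
  C≡N: 2 × 869 = 1738
  C–H: 2 × 398 = 796
  O–H: 12 × 476 = 5712
  Σ(formed) = 8246 kJ
ΔH = Σ(broken) − Σ(formed) = 7057 − 8246 = −1189 kJ
For 4× the reaction as written: 4 × (−1189) = −4756 kJ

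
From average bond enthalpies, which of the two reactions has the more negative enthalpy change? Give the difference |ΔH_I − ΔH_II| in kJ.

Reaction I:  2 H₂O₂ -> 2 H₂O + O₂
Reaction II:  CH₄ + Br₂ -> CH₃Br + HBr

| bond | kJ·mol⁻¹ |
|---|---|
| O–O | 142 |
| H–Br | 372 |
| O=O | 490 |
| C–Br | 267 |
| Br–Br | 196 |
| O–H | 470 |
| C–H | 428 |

Reaction I, by 191 kJ

Reaction I:
  Bonds broken (reactants):
    O–H: 4 × 470 = 1880
    O–O: 2 × 142 = 284
    Σ(broken) = 2164 kJ
  Bonds formed (products):
    O–H: 4 × 470 = 1880
    O=O: 1 × 490 = 490
    Σ(formed) = 2370 kJ
  ΔH_I = 2164 − 2370 = −206 kJ
Reaction II:
  Bonds broken (reactants):
    Br–Br: 1 × 196 = 196
    C–H: 4 × 428 = 1712
    Σ(broken) = 1908 kJ
  Bonds formed (products):
    C–Br: 1 × 267 = 267
    C–H: 3 × 428 = 1284
    H–Br: 1 × 372 = 372
    Σ(formed) = 1923 kJ
  ΔH_II = 1908 − 1923 = −15 kJ
ΔH_I − ΔH_II = −191 kJ, so reaction I has the more negative ΔH; |ΔH_I − ΔH_II| = 191 kJ.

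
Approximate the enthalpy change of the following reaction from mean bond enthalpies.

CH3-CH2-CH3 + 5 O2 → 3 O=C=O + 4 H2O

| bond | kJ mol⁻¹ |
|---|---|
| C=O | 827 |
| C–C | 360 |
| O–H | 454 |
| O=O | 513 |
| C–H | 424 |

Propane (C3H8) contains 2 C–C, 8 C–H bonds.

ΔH ≈ −1917 kJ

Bonds broken (reactants):
  C–C: 2 × 360 = 720
  C–H: 8 × 424 = 3392
  O=O: 5 × 513 = 2565
  Σ(broken) = 6677 kJ
Bonds formed (products):
  C=O: 6 × 827 = 4962
  O–H: 8 × 454 = 3632
  Σ(formed) = 8594 kJ
ΔH = Σ(broken) − Σ(formed) = 6677 − 8594 = −1917 kJ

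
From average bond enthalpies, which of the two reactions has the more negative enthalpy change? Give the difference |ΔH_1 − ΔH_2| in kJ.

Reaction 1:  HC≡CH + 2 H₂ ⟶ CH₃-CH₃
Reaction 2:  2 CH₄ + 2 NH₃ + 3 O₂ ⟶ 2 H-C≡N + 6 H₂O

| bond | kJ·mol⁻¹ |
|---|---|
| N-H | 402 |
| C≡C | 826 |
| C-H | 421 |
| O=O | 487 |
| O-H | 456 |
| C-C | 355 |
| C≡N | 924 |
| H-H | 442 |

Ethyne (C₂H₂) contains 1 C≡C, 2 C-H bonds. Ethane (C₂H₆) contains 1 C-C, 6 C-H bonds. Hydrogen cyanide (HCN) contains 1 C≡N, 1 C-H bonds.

Reaction 2, by 592 kJ

Reaction 1:
  Bonds broken (reactants):
    C≡C: 1 × 826 = 826
    C-H: 2 × 421 = 842
    H-H: 2 × 442 = 884
    Σ(broken) = 2552 kJ
  Bonds formed (products):
    C-C: 1 × 355 = 355
    C-H: 6 × 421 = 2526
    Σ(formed) = 2881 kJ
  ΔH_1 = 2552 − 2881 = −329 kJ
Reaction 2:
  Bonds broken (reactants):
    C-H: 8 × 421 = 3368
    N-H: 6 × 402 = 2412
    O=O: 3 × 487 = 1461
    Σ(broken) = 7241 kJ
  Bonds formed (products):
    C≡N: 2 × 924 = 1848
    C-H: 2 × 421 = 842
    O-H: 12 × 456 = 5472
    Σ(formed) = 8162 kJ
  ΔH_2 = 7241 − 8162 = −921 kJ
ΔH_1 − ΔH_2 = +592 kJ, so reaction 2 has the more negative ΔH; |ΔH_1 − ΔH_2| = 592 kJ.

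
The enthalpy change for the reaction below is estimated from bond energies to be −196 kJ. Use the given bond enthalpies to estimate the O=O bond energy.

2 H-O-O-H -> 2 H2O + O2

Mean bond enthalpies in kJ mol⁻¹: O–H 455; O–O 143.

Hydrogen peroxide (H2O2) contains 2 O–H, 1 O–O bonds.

D(O=O) ≈ 482 kJ/mol

Let D be the O=O bond energy.
Σ(broken) = 4×455 + 2×143 = 2106
Σ(formed) = 4×455 + 1×D = 1820 + D
ΔH = Σ(broken) − Σ(formed) = (2106) − (1820 + D) = +286 − D
Setting this equal to −196 kJ gives D = 482 kJ/mol.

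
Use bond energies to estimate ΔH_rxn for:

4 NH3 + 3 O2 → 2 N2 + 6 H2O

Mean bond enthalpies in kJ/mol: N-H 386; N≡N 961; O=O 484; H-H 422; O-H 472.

Bonds broken (reactants):
  N-H: 12 × 386 = 4632
  O=O: 3 × 484 = 1452
  Σ(broken) = 6084 kJ
Bonds formed (products):
  N≡N: 2 × 961 = 1922
  O-H: 12 × 472 = 5664
  Σ(formed) = 7586 kJ
ΔH = Σ(broken) − Σ(formed) = 6084 − 7586 = −1502 kJ

ΔH ≈ −1502 kJ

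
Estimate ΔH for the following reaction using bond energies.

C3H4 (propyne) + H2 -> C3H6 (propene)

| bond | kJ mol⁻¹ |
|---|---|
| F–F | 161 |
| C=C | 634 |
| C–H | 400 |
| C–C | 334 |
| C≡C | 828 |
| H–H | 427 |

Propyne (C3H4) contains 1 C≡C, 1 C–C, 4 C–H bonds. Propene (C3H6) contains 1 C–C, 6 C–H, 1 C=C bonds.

Bonds broken (reactants):
  C≡C: 1 × 828 = 828
  C–C: 1 × 334 = 334
  C–H: 4 × 400 = 1600
  H–H: 1 × 427 = 427
  Σ(broken) = 3189 kJ
Bonds formed (products):
  C–C: 1 × 334 = 334
  C–H: 6 × 400 = 2400
  C=C: 1 × 634 = 634
  Σ(formed) = 3368 kJ
ΔH = Σ(broken) − Σ(formed) = 3189 − 3368 = −179 kJ

ΔH ≈ −179 kJ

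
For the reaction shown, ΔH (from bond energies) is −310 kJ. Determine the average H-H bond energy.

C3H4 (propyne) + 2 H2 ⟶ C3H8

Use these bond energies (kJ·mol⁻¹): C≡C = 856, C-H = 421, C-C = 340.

D(H-H) ≈ 429 kJ/mol

Let D be the H-H bond energy.
Σ(broken) = 1×856 + 1×340 + 4×421 + 2×D = 2880 + 2D
Σ(formed) = 2×340 + 8×421 = 4048
ΔH = Σ(broken) − Σ(formed) = (2880 + 2D) − (4048) = −1168 + 2D
Setting this equal to −310 kJ gives 2D = 858, so D = 429 kJ/mol.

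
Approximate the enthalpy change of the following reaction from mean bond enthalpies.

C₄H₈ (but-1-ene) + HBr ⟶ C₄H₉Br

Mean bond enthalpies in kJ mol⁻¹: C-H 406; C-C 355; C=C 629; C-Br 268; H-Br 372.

Bonds broken (reactants):
  C-C: 2 × 355 = 710
  C-H: 8 × 406 = 3248
  C=C: 1 × 629 = 629
  H-Br: 1 × 372 = 372
  Σ(broken) = 4959 kJ
Bonds formed (products):
  C-Br: 1 × 268 = 268
  C-C: 3 × 355 = 1065
  C-H: 9 × 406 = 3654
  Σ(formed) = 4987 kJ
ΔH = Σ(broken) − Σ(formed) = 4959 − 4987 = −28 kJ

ΔH ≈ −28 kJ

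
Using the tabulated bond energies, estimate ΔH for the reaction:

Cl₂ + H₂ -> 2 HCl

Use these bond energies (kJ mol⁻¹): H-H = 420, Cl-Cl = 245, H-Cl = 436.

ΔH ≈ −207 kJ

Bonds broken (reactants):
  Cl-Cl: 1 × 245 = 245
  H-H: 1 × 420 = 420
  Σ(broken) = 665 kJ
Bonds formed (products):
  H-Cl: 2 × 436 = 872
  Σ(formed) = 872 kJ
ΔH = Σ(broken) − Σ(formed) = 665 − 872 = −207 kJ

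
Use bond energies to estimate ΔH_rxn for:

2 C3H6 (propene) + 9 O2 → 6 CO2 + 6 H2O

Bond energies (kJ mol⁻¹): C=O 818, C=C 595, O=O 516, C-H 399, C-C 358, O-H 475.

ΔH ≈ −4178 kJ

Bonds broken (reactants):
  C-C: 2 × 358 = 716
  C-H: 12 × 399 = 4788
  C=C: 2 × 595 = 1190
  O=O: 9 × 516 = 4644
  Σ(broken) = 11338 kJ
Bonds formed (products):
  C=O: 12 × 818 = 9816
  O-H: 12 × 475 = 5700
  Σ(formed) = 15516 kJ
ΔH = Σ(broken) − Σ(formed) = 11338 − 15516 = −4178 kJ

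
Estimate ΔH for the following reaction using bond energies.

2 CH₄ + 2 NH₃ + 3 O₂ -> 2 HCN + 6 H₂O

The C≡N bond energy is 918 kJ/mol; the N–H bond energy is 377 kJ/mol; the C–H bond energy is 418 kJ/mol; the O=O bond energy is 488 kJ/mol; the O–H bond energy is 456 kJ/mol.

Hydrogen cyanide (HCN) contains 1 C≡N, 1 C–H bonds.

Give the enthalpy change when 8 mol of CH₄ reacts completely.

Bonds broken (reactants):
  C–H: 8 × 418 = 3344
  N–H: 6 × 377 = 2262
  O=O: 3 × 488 = 1464
  Σ(broken) = 7070 kJ
Bonds formed (products):
  C≡N: 2 × 918 = 1836
  C–H: 2 × 418 = 836
  O–H: 12 × 456 = 5472
  Σ(formed) = 8144 kJ
ΔH = Σ(broken) − Σ(formed) = 7070 − 8144 = −1074 kJ
For 4× the reaction as written: 4 × (−1074) = −4296 kJ

ΔH = −4296 kJ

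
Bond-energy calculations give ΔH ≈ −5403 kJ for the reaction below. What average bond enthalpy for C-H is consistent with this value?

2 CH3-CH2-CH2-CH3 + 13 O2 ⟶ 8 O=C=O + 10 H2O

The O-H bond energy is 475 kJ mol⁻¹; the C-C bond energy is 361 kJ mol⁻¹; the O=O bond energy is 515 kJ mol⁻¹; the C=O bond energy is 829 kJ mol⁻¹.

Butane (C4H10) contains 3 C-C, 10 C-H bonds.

D(C-H) ≈ 425 kJ/mol

Let D be the C-H bond energy.
Σ(broken) = 6×361 + 20×D + 13×515 = 8861 + 20D
Σ(formed) = 16×829 + 20×475 = 22764
ΔH = Σ(broken) − Σ(formed) = (8861 + 20D) − (22764) = −13903 + 20D
Setting this equal to −5403 kJ gives 20D = 8500, so D = 425 kJ/mol.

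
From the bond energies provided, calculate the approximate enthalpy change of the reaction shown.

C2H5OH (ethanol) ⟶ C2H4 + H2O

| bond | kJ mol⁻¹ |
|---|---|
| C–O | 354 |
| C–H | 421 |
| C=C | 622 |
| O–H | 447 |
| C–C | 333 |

ΔH ≈ +39 kJ

Bonds broken (reactants):
  C–C: 1 × 333 = 333
  C–H: 5 × 421 = 2105
  C–O: 1 × 354 = 354
  O–H: 1 × 447 = 447
  Σ(broken) = 3239 kJ
Bonds formed (products):
  C–H: 4 × 421 = 1684
  C=C: 1 × 622 = 622
  O–H: 2 × 447 = 894
  Σ(formed) = 3200 kJ
ΔH = Σ(broken) − Σ(formed) = 3239 − 3200 = +39 kJ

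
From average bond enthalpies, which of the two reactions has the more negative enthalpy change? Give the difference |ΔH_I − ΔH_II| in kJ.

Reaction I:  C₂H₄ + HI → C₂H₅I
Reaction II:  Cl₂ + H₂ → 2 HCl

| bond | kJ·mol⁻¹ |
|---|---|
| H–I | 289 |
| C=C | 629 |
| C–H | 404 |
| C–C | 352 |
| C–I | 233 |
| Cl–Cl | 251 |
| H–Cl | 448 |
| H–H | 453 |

Reaction II, by 121 kJ

Reaction I:
  Bonds broken (reactants):
    C–H: 4 × 404 = 1616
    C=C: 1 × 629 = 629
    H–I: 1 × 289 = 289
    Σ(broken) = 2534 kJ
  Bonds formed (products):
    C–C: 1 × 352 = 352
    C–H: 5 × 404 = 2020
    C–I: 1 × 233 = 233
    Σ(formed) = 2605 kJ
  ΔH_I = 2534 − 2605 = −71 kJ
Reaction II:
  Bonds broken (reactants):
    Cl–Cl: 1 × 251 = 251
    H–H: 1 × 453 = 453
    Σ(broken) = 704 kJ
  Bonds formed (products):
    H–Cl: 2 × 448 = 896
    Σ(formed) = 896 kJ
  ΔH_II = 704 − 896 = −192 kJ
ΔH_I − ΔH_II = +121 kJ, so reaction II has the more negative ΔH; |ΔH_I − ΔH_II| = 121 kJ.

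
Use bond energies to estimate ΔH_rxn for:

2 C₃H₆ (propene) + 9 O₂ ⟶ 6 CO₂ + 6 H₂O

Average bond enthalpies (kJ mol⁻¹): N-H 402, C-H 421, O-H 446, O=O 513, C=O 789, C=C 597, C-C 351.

Bonds broken (reactants):
  C-C: 2 × 351 = 702
  C-H: 12 × 421 = 5052
  C=C: 2 × 597 = 1194
  O=O: 9 × 513 = 4617
  Σ(broken) = 11565 kJ
Bonds formed (products):
  C=O: 12 × 789 = 9468
  O-H: 12 × 446 = 5352
  Σ(formed) = 14820 kJ
ΔH = Σ(broken) − Σ(formed) = 11565 − 14820 = −3255 kJ

ΔH ≈ −3255 kJ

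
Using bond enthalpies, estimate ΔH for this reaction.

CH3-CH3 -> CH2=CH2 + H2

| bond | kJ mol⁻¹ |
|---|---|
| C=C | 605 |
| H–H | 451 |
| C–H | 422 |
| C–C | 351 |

ΔH ≈ +139 kJ

Bonds broken (reactants):
  C–C: 1 × 351 = 351
  C–H: 6 × 422 = 2532
  Σ(broken) = 2883 kJ
Bonds formed (products):
  C–H: 4 × 422 = 1688
  C=C: 1 × 605 = 605
  H–H: 1 × 451 = 451
  Σ(formed) = 2744 kJ
ΔH = Σ(broken) − Σ(formed) = 2883 − 2744 = +139 kJ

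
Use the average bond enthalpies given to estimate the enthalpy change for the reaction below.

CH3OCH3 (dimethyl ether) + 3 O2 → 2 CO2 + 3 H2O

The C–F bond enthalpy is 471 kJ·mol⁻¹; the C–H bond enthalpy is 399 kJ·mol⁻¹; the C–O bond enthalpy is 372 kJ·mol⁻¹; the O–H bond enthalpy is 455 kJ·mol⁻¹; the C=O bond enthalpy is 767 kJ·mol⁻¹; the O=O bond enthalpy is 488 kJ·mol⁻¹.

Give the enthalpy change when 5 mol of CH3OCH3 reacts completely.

Bonds broken (reactants):
  C–H: 6 × 399 = 2394
  C–O: 2 × 372 = 744
  O=O: 3 × 488 = 1464
  Σ(broken) = 4602 kJ
Bonds formed (products):
  C=O: 4 × 767 = 3068
  O–H: 6 × 455 = 2730
  Σ(formed) = 5798 kJ
ΔH = Σ(broken) − Σ(formed) = 4602 − 5798 = −1196 kJ
For 5× the reaction as written: 5 × (−1196) = −5980 kJ

ΔH = −5980 kJ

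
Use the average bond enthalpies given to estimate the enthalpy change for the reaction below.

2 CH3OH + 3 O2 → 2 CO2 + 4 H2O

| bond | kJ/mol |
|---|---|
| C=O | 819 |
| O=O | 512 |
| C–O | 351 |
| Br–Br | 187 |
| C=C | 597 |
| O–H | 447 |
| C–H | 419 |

Bonds broken (reactants):
  C–H: 6 × 419 = 2514
  C–O: 2 × 351 = 702
  O–H: 2 × 447 = 894
  O=O: 3 × 512 = 1536
  Σ(broken) = 5646 kJ
Bonds formed (products):
  C=O: 4 × 819 = 3276
  O–H: 8 × 447 = 3576
  Σ(formed) = 6852 kJ
ΔH = Σ(broken) − Σ(formed) = 5646 − 6852 = −1206 kJ

ΔH ≈ −1206 kJ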